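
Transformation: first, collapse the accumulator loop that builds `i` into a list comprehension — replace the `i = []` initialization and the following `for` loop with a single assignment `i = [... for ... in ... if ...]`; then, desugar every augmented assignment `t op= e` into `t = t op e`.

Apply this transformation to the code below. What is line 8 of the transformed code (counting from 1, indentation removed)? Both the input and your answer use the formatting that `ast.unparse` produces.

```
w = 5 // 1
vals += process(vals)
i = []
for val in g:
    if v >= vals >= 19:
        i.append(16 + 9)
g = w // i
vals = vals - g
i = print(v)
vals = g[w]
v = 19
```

v = 19

Transformed code:
w = 5 // 1
vals = vals + process(vals)
i = [16 + 9 for val in g if v >= vals >= 19]
g = w // i
vals = vals - g
i = print(v)
vals = g[w]
v = 19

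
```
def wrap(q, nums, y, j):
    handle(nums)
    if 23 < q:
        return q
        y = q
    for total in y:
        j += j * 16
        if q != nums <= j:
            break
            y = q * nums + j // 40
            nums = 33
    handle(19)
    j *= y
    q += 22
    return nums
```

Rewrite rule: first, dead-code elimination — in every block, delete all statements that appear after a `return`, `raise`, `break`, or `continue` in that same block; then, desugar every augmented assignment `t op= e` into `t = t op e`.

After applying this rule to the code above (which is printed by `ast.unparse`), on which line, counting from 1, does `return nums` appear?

12

Transformed code:
def wrap(q, nums, y, j):
    handle(nums)
    if 23 < q:
        return q
    for total in y:
        j = j + j * 16
        if q != nums <= j:
            break
    handle(19)
    j = j * y
    q = q + 22
    return nums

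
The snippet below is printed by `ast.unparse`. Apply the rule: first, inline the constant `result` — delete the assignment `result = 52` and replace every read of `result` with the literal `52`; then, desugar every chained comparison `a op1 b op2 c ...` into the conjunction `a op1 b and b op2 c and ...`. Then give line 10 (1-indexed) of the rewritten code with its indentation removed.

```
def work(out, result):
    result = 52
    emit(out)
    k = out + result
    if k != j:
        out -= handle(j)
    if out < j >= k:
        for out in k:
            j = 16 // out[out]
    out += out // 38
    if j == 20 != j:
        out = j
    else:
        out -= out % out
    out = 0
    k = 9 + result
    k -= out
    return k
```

if j == 20 and 20 != j:

Transformed code:
def work(out, result):
    emit(out)
    k = out + 52
    if k != j:
        out -= handle(j)
    if out < j and j >= k:
        for out in k:
            j = 16 // out[out]
    out += out // 38
    if j == 20 and 20 != j:
        out = j
    else:
        out -= out % out
    out = 0
    k = 9 + 52
    k -= out
    return k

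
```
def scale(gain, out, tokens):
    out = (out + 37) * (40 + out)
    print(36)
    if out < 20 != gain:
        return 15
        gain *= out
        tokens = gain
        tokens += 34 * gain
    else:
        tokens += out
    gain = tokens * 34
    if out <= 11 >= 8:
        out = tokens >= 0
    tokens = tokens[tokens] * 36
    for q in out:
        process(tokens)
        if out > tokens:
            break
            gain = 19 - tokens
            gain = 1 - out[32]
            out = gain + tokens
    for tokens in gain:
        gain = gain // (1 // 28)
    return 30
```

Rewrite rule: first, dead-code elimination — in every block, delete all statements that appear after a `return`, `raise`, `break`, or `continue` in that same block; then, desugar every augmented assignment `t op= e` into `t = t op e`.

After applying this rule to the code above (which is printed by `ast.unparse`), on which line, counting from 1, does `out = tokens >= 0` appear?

Transformed code:
def scale(gain, out, tokens):
    out = (out + 37) * (40 + out)
    print(36)
    if out < 20 != gain:
        return 15
    else:
        tokens = tokens + out
    gain = tokens * 34
    if out <= 11 >= 8:
        out = tokens >= 0
    tokens = tokens[tokens] * 36
    for q in out:
        process(tokens)
        if out > tokens:
            break
    for tokens in gain:
        gain = gain // (1 // 28)
    return 30

10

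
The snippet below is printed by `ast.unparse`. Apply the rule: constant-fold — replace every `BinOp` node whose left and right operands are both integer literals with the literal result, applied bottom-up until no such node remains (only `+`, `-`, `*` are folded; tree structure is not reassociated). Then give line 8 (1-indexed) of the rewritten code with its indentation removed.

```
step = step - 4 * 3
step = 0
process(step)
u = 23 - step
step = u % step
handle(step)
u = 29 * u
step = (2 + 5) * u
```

step = 7 * u

Transformed code:
step = step - 12
step = 0
process(step)
u = 23 - step
step = u % step
handle(step)
u = 29 * u
step = 7 * u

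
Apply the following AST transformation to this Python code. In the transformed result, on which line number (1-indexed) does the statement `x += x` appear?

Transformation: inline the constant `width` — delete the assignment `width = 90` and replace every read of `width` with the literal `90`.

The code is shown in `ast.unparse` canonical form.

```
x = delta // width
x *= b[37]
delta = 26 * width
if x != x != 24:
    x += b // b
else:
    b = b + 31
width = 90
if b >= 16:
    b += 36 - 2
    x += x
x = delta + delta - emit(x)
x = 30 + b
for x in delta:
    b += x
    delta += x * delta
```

Transformed code:
x = delta // 90
x *= b[37]
delta = 26 * 90
if x != x != 24:
    x += b // b
else:
    b = b + 31
if b >= 16:
    b += 36 - 2
    x += x
x = delta + delta - emit(x)
x = 30 + b
for x in delta:
    b += x
    delta += x * delta

10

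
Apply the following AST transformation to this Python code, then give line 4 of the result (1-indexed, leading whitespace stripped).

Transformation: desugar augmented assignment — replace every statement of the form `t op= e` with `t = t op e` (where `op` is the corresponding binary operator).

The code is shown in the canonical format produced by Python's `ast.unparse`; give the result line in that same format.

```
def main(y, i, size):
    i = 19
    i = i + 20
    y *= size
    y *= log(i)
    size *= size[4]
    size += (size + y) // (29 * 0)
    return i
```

Transformed code:
def main(y, i, size):
    i = 19
    i = i + 20
    y = y * size
    y = y * log(i)
    size = size * size[4]
    size = size + (size + y) // (29 * 0)
    return i

y = y * size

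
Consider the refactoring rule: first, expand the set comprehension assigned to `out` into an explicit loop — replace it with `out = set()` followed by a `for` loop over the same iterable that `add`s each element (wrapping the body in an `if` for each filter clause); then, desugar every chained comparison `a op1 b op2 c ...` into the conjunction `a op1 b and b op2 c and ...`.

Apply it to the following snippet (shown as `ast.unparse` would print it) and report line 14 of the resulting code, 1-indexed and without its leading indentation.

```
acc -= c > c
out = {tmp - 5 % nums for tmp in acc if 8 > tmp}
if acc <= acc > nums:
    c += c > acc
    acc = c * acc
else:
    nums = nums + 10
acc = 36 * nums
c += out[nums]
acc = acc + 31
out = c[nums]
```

Transformed code:
acc -= c > c
out = set()
for tmp in acc:
    if 8 > tmp:
        out.add(tmp - 5 % nums)
if acc <= acc and acc > nums:
    c += c > acc
    acc = c * acc
else:
    nums = nums + 10
acc = 36 * nums
c += out[nums]
acc = acc + 31
out = c[nums]

out = c[nums]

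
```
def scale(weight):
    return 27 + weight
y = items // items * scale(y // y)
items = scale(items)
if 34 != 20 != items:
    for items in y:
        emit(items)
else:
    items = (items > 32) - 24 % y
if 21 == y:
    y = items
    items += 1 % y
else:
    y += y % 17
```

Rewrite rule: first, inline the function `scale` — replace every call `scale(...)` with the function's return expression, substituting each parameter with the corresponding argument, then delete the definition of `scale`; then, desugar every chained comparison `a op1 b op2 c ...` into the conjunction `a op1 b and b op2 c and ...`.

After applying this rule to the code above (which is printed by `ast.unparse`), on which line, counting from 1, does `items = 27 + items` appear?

2

Transformed code:
y = items // items * (27 + y // y)
items = 27 + items
if 34 != 20 and 20 != items:
    for items in y:
        emit(items)
else:
    items = (items > 32) - 24 % y
if 21 == y:
    y = items
    items += 1 % y
else:
    y += y % 17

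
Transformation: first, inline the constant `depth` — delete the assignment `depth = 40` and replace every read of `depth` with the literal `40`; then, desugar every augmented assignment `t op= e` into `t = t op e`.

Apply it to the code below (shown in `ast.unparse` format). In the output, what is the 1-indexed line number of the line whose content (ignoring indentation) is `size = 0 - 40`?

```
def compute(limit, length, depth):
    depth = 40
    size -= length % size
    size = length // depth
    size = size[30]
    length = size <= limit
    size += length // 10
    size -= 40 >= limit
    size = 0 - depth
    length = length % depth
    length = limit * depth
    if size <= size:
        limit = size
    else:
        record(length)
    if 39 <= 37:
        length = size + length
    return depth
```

8

Transformed code:
def compute(limit, length, depth):
    size = size - length % size
    size = length // 40
    size = size[30]
    length = size <= limit
    size = size + length // 10
    size = size - (40 >= limit)
    size = 0 - 40
    length = length % 40
    length = limit * 40
    if size <= size:
        limit = size
    else:
        record(length)
    if 39 <= 37:
        length = size + length
    return 40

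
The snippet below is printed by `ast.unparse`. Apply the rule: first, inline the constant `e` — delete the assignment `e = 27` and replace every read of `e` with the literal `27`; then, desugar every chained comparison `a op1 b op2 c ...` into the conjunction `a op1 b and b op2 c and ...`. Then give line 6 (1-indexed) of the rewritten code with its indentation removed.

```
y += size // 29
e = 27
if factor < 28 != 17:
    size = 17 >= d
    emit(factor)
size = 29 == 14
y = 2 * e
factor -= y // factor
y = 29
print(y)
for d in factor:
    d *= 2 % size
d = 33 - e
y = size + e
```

Transformed code:
y += size // 29
if factor < 28 and 28 != 17:
    size = 17 >= d
    emit(factor)
size = 29 == 14
y = 2 * 27
factor -= y // factor
y = 29
print(y)
for d in factor:
    d *= 2 % size
d = 33 - 27
y = size + 27

y = 2 * 27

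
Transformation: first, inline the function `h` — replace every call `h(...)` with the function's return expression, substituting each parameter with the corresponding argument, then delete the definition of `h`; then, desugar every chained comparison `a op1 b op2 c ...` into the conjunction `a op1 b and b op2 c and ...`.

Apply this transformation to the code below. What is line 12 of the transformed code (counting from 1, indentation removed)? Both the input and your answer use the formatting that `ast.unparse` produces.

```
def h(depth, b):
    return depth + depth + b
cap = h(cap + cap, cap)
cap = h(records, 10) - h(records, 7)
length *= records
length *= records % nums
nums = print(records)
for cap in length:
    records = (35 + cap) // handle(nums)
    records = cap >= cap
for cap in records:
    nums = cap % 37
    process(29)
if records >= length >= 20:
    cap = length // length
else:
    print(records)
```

if records >= length and length >= 20:

Transformed code:
cap = cap + cap + (cap + cap) + cap
cap = records + records + 10 - (records + records + 7)
length *= records
length *= records % nums
nums = print(records)
for cap in length:
    records = (35 + cap) // handle(nums)
    records = cap >= cap
for cap in records:
    nums = cap % 37
    process(29)
if records >= length and length >= 20:
    cap = length // length
else:
    print(records)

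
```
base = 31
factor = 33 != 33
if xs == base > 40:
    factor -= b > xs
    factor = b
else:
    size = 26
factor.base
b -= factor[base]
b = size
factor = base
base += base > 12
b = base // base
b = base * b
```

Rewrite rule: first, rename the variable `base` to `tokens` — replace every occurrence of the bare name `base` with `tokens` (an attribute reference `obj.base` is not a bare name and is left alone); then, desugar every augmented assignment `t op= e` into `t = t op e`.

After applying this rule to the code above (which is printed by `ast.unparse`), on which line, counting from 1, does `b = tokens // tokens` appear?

13

Transformed code:
tokens = 31
factor = 33 != 33
if xs == tokens > 40:
    factor = factor - (b > xs)
    factor = b
else:
    size = 26
factor.base
b = b - factor[tokens]
b = size
factor = tokens
tokens = tokens + (tokens > 12)
b = tokens // tokens
b = tokens * b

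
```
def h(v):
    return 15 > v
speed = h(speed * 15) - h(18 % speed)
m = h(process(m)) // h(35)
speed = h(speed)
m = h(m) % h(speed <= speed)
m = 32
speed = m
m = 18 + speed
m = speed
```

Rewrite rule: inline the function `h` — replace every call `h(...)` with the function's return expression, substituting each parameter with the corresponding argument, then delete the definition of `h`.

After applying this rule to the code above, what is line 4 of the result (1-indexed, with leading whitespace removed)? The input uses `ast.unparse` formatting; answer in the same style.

Transformed code:
speed = (15 > speed * 15) - (15 > 18 % speed)
m = (15 > process(m)) // (15 > 35)
speed = 15 > speed
m = (15 > m) % (15 > (speed <= speed))
m = 32
speed = m
m = 18 + speed
m = speed

m = (15 > m) % (15 > (speed <= speed))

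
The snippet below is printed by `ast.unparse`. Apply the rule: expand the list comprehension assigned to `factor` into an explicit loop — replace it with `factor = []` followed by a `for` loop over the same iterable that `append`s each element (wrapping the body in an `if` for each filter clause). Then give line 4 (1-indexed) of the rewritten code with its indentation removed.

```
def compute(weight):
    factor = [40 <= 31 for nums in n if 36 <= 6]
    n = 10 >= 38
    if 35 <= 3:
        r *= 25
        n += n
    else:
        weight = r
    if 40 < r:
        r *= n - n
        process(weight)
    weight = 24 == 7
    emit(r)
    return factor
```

Transformed code:
def compute(weight):
    factor = []
    for nums in n:
        if 36 <= 6:
            factor.append(40 <= 31)
    n = 10 >= 38
    if 35 <= 3:
        r *= 25
        n += n
    else:
        weight = r
    if 40 < r:
        r *= n - n
        process(weight)
    weight = 24 == 7
    emit(r)
    return factor

if 36 <= 6:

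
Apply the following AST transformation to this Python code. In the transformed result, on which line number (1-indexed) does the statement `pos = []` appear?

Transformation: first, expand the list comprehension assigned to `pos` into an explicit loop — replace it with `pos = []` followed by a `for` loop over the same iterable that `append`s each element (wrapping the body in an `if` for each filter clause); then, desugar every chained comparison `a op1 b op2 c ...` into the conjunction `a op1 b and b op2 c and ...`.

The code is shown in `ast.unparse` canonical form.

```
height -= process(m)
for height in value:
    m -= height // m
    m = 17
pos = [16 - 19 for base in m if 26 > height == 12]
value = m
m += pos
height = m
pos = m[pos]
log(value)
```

Transformed code:
height -= process(m)
for height in value:
    m -= height // m
    m = 17
pos = []
for base in m:
    if 26 > height and height == 12:
        pos.append(16 - 19)
value = m
m += pos
height = m
pos = m[pos]
log(value)

5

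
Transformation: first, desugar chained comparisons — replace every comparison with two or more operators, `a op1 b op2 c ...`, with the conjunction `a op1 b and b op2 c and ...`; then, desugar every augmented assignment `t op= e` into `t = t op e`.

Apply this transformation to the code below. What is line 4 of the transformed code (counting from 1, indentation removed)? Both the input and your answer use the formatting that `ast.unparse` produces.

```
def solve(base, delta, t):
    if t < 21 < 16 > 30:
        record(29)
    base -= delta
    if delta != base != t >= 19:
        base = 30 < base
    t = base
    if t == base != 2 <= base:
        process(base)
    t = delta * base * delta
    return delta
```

Transformed code:
def solve(base, delta, t):
    if t < 21 and 21 < 16 and (16 > 30):
        record(29)
    base = base - delta
    if delta != base and base != t and (t >= 19):
        base = 30 < base
    t = base
    if t == base and base != 2 and (2 <= base):
        process(base)
    t = delta * base * delta
    return delta

base = base - delta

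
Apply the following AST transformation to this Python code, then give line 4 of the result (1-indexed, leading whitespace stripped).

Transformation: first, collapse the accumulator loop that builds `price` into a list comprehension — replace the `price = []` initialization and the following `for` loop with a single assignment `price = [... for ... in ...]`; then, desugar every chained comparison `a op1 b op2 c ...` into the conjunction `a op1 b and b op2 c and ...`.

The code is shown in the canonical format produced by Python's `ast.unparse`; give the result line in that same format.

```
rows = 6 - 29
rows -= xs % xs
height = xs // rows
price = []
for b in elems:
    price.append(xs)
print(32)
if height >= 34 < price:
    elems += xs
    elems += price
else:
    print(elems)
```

price = [xs for b in elems]

Transformed code:
rows = 6 - 29
rows -= xs % xs
height = xs // rows
price = [xs for b in elems]
print(32)
if height >= 34 and 34 < price:
    elems += xs
    elems += price
else:
    print(elems)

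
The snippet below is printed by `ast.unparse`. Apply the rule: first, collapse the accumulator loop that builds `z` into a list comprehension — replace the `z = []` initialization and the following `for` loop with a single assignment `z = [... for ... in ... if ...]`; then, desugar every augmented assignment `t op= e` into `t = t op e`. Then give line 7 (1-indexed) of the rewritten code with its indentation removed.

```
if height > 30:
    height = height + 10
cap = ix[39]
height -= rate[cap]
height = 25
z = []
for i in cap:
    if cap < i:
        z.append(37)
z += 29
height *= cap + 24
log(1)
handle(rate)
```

z = z + 29

Transformed code:
if height > 30:
    height = height + 10
cap = ix[39]
height = height - rate[cap]
height = 25
z = [37 for i in cap if cap < i]
z = z + 29
height = height * (cap + 24)
log(1)
handle(rate)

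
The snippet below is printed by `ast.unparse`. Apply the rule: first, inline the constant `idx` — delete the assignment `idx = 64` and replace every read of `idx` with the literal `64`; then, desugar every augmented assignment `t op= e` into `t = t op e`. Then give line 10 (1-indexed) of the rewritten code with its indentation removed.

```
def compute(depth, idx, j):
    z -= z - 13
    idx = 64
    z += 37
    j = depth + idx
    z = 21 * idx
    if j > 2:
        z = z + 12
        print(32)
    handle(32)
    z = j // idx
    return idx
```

z = j // 64

Transformed code:
def compute(depth, idx, j):
    z = z - (z - 13)
    z = z + 37
    j = depth + 64
    z = 21 * 64
    if j > 2:
        z = z + 12
        print(32)
    handle(32)
    z = j // 64
    return 64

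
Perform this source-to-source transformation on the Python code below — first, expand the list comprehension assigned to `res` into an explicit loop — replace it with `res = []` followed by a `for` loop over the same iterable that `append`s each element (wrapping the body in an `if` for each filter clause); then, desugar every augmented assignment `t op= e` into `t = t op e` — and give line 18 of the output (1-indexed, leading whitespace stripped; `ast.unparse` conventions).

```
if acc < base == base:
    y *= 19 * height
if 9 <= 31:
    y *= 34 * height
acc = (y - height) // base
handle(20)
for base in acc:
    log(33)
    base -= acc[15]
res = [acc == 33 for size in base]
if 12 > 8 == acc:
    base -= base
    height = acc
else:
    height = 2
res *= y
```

res = res * y

Transformed code:
if acc < base == base:
    y = y * (19 * height)
if 9 <= 31:
    y = y * (34 * height)
acc = (y - height) // base
handle(20)
for base in acc:
    log(33)
    base = base - acc[15]
res = []
for size in base:
    res.append(acc == 33)
if 12 > 8 == acc:
    base = base - base
    height = acc
else:
    height = 2
res = res * y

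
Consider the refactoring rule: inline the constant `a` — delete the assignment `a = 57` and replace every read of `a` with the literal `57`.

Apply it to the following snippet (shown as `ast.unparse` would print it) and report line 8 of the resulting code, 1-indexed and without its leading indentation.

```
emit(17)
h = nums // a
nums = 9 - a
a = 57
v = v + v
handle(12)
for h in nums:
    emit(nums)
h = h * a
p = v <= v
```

h = h * 57

Transformed code:
emit(17)
h = nums // 57
nums = 9 - 57
v = v + v
handle(12)
for h in nums:
    emit(nums)
h = h * 57
p = v <= v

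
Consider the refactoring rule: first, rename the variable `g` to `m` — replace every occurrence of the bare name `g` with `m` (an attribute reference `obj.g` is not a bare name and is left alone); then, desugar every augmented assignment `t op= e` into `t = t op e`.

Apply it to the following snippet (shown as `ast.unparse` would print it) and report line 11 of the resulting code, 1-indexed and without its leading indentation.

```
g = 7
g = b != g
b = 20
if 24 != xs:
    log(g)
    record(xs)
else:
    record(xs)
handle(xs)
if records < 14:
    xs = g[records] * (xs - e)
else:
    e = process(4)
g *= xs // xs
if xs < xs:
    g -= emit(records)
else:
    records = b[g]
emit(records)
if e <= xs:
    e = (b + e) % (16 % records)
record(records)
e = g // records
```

Transformed code:
m = 7
m = b != m
b = 20
if 24 != xs:
    log(m)
    record(xs)
else:
    record(xs)
handle(xs)
if records < 14:
    xs = m[records] * (xs - e)
else:
    e = process(4)
m = m * (xs // xs)
if xs < xs:
    m = m - emit(records)
else:
    records = b[m]
emit(records)
if e <= xs:
    e = (b + e) % (16 % records)
record(records)
e = m // records

xs = m[records] * (xs - e)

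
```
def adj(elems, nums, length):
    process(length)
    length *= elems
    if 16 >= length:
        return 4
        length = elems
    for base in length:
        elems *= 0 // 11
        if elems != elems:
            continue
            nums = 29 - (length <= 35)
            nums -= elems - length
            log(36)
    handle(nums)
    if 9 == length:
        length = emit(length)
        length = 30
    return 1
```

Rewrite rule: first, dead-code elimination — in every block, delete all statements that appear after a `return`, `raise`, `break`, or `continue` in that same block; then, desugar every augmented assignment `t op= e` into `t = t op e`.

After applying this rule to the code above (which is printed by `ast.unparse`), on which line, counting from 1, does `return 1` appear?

14

Transformed code:
def adj(elems, nums, length):
    process(length)
    length = length * elems
    if 16 >= length:
        return 4
    for base in length:
        elems = elems * (0 // 11)
        if elems != elems:
            continue
    handle(nums)
    if 9 == length:
        length = emit(length)
        length = 30
    return 1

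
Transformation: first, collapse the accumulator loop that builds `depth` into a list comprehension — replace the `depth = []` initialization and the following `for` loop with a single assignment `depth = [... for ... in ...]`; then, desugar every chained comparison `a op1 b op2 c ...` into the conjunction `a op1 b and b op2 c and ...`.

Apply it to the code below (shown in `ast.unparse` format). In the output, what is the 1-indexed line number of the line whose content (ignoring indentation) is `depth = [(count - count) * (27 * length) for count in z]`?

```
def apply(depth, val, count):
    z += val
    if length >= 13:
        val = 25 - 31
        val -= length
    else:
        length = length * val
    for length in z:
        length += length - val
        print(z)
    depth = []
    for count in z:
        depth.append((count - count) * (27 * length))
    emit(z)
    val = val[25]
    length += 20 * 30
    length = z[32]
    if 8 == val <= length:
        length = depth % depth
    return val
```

Transformed code:
def apply(depth, val, count):
    z += val
    if length >= 13:
        val = 25 - 31
        val -= length
    else:
        length = length * val
    for length in z:
        length += length - val
        print(z)
    depth = [(count - count) * (27 * length) for count in z]
    emit(z)
    val = val[25]
    length += 20 * 30
    length = z[32]
    if 8 == val and val <= length:
        length = depth % depth
    return val

11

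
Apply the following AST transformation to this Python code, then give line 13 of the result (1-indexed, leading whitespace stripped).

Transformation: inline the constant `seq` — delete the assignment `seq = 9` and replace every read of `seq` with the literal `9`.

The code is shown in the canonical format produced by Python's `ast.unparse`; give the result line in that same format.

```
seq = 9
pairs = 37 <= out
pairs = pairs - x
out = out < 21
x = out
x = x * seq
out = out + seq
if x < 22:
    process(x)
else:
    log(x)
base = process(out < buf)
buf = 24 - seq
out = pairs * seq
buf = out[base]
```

Transformed code:
pairs = 37 <= out
pairs = pairs - x
out = out < 21
x = out
x = x * 9
out = out + 9
if x < 22:
    process(x)
else:
    log(x)
base = process(out < buf)
buf = 24 - 9
out = pairs * 9
buf = out[base]

out = pairs * 9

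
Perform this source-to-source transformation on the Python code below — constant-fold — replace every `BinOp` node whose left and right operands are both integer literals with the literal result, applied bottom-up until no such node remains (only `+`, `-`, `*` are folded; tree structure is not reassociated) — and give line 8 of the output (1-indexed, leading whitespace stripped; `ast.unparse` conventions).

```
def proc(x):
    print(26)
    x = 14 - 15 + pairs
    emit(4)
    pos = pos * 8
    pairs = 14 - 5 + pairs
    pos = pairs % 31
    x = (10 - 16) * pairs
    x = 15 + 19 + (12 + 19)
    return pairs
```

Transformed code:
def proc(x):
    print(26)
    x = -1 + pairs
    emit(4)
    pos = pos * 8
    pairs = 9 + pairs
    pos = pairs % 31
    x = -6 * pairs
    x = 65
    return pairs

x = -6 * pairs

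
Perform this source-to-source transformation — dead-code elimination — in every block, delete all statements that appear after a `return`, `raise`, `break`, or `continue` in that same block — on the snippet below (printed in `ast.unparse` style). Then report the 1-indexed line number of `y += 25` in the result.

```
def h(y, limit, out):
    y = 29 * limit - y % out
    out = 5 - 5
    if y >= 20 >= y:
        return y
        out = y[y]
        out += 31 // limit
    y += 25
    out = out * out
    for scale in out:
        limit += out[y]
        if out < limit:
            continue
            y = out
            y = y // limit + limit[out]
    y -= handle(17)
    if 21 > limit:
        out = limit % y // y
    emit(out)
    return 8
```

6

Transformed code:
def h(y, limit, out):
    y = 29 * limit - y % out
    out = 5 - 5
    if y >= 20 >= y:
        return y
    y += 25
    out = out * out
    for scale in out:
        limit += out[y]
        if out < limit:
            continue
    y -= handle(17)
    if 21 > limit:
        out = limit % y // y
    emit(out)
    return 8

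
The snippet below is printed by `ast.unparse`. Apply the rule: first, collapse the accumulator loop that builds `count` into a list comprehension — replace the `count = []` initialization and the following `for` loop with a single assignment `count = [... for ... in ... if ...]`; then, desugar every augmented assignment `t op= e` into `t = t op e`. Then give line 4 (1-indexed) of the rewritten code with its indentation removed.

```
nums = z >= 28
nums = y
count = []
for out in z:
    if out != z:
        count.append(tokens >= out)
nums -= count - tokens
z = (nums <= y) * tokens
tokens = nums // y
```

nums = nums - (count - tokens)

Transformed code:
nums = z >= 28
nums = y
count = [tokens >= out for out in z if out != z]
nums = nums - (count - tokens)
z = (nums <= y) * tokens
tokens = nums // y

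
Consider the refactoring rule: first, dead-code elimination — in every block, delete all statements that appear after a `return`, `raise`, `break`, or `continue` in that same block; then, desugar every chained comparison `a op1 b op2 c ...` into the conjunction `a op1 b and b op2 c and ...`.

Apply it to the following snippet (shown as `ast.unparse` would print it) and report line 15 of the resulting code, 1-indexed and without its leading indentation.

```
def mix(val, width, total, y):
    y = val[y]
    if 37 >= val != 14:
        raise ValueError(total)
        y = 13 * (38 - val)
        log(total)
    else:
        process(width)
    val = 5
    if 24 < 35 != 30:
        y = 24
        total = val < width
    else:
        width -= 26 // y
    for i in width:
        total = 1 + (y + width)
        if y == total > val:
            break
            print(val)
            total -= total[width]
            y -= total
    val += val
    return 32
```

if y == total and total > val:

Transformed code:
def mix(val, width, total, y):
    y = val[y]
    if 37 >= val and val != 14:
        raise ValueError(total)
    else:
        process(width)
    val = 5
    if 24 < 35 and 35 != 30:
        y = 24
        total = val < width
    else:
        width -= 26 // y
    for i in width:
        total = 1 + (y + width)
        if y == total and total > val:
            break
    val += val
    return 32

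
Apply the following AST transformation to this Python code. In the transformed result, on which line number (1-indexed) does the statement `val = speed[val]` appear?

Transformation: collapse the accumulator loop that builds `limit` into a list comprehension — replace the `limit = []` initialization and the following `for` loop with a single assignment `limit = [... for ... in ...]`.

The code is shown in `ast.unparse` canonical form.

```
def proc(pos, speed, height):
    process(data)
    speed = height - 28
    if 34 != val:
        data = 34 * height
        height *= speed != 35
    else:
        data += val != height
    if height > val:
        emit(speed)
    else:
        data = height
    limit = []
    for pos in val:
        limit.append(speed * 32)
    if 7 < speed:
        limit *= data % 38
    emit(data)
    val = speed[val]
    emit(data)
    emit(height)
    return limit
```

Transformed code:
def proc(pos, speed, height):
    process(data)
    speed = height - 28
    if 34 != val:
        data = 34 * height
        height *= speed != 35
    else:
        data += val != height
    if height > val:
        emit(speed)
    else:
        data = height
    limit = [speed * 32 for pos in val]
    if 7 < speed:
        limit *= data % 38
    emit(data)
    val = speed[val]
    emit(data)
    emit(height)
    return limit

17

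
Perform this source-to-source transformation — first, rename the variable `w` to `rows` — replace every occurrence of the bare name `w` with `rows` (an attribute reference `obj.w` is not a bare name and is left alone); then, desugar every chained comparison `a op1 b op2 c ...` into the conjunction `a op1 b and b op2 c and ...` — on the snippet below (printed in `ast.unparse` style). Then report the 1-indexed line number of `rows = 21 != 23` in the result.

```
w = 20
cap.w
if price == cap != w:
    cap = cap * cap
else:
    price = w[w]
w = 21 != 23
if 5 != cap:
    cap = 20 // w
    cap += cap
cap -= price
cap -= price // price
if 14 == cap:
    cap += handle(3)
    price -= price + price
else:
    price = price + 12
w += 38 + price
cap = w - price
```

7

Transformed code:
rows = 20
cap.w
if price == cap and cap != rows:
    cap = cap * cap
else:
    price = rows[rows]
rows = 21 != 23
if 5 != cap:
    cap = 20 // rows
    cap += cap
cap -= price
cap -= price // price
if 14 == cap:
    cap += handle(3)
    price -= price + price
else:
    price = price + 12
rows += 38 + price
cap = rows - price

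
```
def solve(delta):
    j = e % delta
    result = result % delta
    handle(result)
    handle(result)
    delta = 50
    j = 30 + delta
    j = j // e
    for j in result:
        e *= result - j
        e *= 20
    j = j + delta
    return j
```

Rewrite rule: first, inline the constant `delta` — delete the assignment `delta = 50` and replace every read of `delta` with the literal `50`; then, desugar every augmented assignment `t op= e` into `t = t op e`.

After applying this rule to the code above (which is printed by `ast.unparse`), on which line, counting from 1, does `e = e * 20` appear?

Transformed code:
def solve(delta):
    j = e % 50
    result = result % 50
    handle(result)
    handle(result)
    j = 30 + 50
    j = j // e
    for j in result:
        e = e * (result - j)
        e = e * 20
    j = j + 50
    return j

10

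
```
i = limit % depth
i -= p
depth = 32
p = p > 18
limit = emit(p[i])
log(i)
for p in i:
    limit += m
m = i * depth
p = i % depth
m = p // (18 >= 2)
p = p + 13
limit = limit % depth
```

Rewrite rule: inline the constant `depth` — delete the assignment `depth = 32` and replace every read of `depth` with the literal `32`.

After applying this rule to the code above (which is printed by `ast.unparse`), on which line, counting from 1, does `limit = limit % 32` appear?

12

Transformed code:
i = limit % 32
i -= p
p = p > 18
limit = emit(p[i])
log(i)
for p in i:
    limit += m
m = i * 32
p = i % 32
m = p // (18 >= 2)
p = p + 13
limit = limit % 32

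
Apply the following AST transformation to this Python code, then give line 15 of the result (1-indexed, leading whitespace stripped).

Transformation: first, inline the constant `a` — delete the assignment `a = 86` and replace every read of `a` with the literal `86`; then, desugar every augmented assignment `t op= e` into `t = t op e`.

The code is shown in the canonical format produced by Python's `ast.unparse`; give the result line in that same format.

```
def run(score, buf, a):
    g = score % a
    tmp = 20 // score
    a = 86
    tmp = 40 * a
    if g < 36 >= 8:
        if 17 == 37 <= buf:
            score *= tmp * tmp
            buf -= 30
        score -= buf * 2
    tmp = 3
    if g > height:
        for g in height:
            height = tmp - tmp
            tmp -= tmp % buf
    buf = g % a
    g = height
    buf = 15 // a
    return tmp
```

Transformed code:
def run(score, buf, a):
    g = score % 86
    tmp = 20 // score
    tmp = 40 * 86
    if g < 36 >= 8:
        if 17 == 37 <= buf:
            score = score * (tmp * tmp)
            buf = buf - 30
        score = score - buf * 2
    tmp = 3
    if g > height:
        for g in height:
            height = tmp - tmp
            tmp = tmp - tmp % buf
    buf = g % 86
    g = height
    buf = 15 // 86
    return tmp

buf = g % 86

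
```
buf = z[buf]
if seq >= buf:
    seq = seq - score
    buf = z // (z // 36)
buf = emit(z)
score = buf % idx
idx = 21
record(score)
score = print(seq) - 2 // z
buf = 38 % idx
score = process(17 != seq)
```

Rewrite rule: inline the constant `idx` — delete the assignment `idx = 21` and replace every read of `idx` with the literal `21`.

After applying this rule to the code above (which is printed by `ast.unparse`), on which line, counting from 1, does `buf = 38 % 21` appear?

Transformed code:
buf = z[buf]
if seq >= buf:
    seq = seq - score
    buf = z // (z // 36)
buf = emit(z)
score = buf % 21
record(score)
score = print(seq) - 2 // z
buf = 38 % 21
score = process(17 != seq)

9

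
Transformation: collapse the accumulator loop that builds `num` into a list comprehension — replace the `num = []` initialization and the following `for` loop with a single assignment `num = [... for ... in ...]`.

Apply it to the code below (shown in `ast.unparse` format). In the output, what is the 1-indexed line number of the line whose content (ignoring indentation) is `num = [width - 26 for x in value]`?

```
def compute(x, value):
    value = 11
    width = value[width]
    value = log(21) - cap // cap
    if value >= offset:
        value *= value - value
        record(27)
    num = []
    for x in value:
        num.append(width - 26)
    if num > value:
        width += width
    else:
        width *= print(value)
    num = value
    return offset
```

Transformed code:
def compute(x, value):
    value = 11
    width = value[width]
    value = log(21) - cap // cap
    if value >= offset:
        value *= value - value
        record(27)
    num = [width - 26 for x in value]
    if num > value:
        width += width
    else:
        width *= print(value)
    num = value
    return offset

8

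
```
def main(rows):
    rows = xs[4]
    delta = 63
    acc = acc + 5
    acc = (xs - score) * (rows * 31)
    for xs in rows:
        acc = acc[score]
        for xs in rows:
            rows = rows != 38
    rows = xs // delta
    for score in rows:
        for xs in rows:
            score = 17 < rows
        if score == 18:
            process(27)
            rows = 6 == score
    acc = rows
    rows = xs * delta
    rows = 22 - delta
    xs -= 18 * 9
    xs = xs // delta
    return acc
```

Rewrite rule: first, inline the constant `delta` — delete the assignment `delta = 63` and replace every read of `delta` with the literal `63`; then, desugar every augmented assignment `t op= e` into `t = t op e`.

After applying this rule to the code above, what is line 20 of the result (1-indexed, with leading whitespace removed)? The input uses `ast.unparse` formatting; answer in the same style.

Transformed code:
def main(rows):
    rows = xs[4]
    acc = acc + 5
    acc = (xs - score) * (rows * 31)
    for xs in rows:
        acc = acc[score]
        for xs in rows:
            rows = rows != 38
    rows = xs // 63
    for score in rows:
        for xs in rows:
            score = 17 < rows
        if score == 18:
            process(27)
            rows = 6 == score
    acc = rows
    rows = xs * 63
    rows = 22 - 63
    xs = xs - 18 * 9
    xs = xs // 63
    return acc

xs = xs // 63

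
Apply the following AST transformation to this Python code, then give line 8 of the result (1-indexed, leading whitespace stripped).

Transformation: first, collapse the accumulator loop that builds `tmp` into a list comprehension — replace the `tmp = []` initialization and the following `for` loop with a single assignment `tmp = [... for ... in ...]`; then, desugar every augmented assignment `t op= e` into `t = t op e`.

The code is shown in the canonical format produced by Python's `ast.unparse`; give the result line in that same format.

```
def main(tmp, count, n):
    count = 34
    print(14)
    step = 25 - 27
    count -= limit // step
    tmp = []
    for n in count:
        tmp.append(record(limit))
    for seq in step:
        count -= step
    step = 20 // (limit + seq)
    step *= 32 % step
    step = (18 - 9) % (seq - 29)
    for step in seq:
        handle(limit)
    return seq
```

count = count - step

Transformed code:
def main(tmp, count, n):
    count = 34
    print(14)
    step = 25 - 27
    count = count - limit // step
    tmp = [record(limit) for n in count]
    for seq in step:
        count = count - step
    step = 20 // (limit + seq)
    step = step * (32 % step)
    step = (18 - 9) % (seq - 29)
    for step in seq:
        handle(limit)
    return seq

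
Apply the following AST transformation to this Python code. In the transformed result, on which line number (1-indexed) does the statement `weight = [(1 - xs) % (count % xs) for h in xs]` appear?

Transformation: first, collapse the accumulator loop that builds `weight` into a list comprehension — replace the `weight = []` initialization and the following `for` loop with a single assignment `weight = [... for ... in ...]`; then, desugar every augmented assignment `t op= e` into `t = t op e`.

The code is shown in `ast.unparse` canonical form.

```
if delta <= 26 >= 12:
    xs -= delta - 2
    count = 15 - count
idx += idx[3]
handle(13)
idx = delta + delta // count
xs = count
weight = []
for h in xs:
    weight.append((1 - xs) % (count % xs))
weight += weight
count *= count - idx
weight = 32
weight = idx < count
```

Transformed code:
if delta <= 26 >= 12:
    xs = xs - (delta - 2)
    count = 15 - count
idx = idx + idx[3]
handle(13)
idx = delta + delta // count
xs = count
weight = [(1 - xs) % (count % xs) for h in xs]
weight = weight + weight
count = count * (count - idx)
weight = 32
weight = idx < count

8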